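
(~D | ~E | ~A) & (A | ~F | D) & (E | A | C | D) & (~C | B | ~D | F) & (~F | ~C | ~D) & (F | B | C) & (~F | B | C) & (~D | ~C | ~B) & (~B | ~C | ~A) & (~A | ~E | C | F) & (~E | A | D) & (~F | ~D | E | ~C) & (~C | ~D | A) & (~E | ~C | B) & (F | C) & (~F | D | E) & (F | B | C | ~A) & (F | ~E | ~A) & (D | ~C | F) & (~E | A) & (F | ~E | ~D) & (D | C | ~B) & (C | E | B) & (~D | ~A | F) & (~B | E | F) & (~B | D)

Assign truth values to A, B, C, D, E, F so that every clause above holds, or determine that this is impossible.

A: 0; B: 1; C: 0; D: 1; E: 0; F: 1

Try F = 1.
Try A = 0.
From the singleton clause (D), D = 1.
From the singleton clause (~C), C = 0.
From the singleton clause (B), B = 1.
From the singleton clause (~E), E = 0.
Every clause now holds.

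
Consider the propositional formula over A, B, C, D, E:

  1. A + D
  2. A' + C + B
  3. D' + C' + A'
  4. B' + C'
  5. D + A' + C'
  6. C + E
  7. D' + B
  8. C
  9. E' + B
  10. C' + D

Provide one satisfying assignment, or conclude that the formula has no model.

UNSATISFIABLE

Unit clause (C) forces C = 1.
Unit clause (B') forces B = 0.
Unit clause (D') forces D = 0.
But (D) is also a unit clause — contradiction.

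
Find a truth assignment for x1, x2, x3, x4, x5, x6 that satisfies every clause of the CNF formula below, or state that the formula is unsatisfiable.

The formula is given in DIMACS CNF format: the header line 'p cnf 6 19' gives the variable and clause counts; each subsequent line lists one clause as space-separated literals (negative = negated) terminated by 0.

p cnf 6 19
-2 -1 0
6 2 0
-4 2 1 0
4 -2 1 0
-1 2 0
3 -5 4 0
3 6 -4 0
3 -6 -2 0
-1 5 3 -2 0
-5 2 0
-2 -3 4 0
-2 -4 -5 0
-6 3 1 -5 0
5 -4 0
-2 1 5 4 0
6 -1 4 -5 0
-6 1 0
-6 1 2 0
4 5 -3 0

UNSATISFIABLE

Case x2 = False:
From the singleton clause (x6), x6 = True.
From the singleton clause (¬x1), x1 = False.
Now (x1) is unsatisfied and unit — conflict.
Backtrack on x2: now try x2 = True.
From the singleton clause (¬x1), x1 = False.
From the singleton clause (x4), x4 = True.
From the singleton clause (¬x5), x5 = False.
Now (x5) is unsatisfied and unit — conflict.
Either choice for x2 ends in contradiction.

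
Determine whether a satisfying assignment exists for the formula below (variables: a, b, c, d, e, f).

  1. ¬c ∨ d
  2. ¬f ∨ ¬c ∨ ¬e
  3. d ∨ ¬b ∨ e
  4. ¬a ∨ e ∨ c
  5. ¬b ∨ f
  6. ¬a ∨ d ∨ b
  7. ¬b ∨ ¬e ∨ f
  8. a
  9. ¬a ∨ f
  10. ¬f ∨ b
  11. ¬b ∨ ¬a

Unit clause (a) forces a = True.
Unit clause (f) forces f = True.
Unit clause (b) forces b = True.
Now (¬b) is unsatisfied and unit — conflict.
No assignment satisfies every clause.

No, unsatisfiable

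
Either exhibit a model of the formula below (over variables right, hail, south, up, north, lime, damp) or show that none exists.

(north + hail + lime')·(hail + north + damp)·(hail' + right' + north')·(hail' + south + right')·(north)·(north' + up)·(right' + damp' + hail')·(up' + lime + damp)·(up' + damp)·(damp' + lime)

right: 0, hail: 1, south: 0, up: 1, north: 1, lime: 1, damp: 1

The clause (north) is unit, so north = 1.
The clause (up) is unit, so up = 1.
The clause (damp) is unit, so damp = 1.
The clause (lime) is unit, so lime = 1.
Suppose hail = 1.
The clause (right') is unit, so right = 0.
Every clause is now satisfied; south is unconstrained.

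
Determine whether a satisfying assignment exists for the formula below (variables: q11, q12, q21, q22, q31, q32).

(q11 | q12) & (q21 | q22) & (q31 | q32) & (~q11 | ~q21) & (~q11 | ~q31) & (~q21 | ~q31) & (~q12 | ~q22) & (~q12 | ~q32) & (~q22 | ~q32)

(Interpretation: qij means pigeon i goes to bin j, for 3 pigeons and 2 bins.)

No, unsatisfiable

Case q11 = 1:
Unit clause (~q21) forces q21 = 0.
Unit clause (q22) forces q22 = 1.
Unit clause (~q31) forces q31 = 0.
Unit clause (q32) forces q32 = 1.
That conflicts with the unit clause (~q32).
That branch fails; take q11 = 0 instead.
Unit clause (q12) forces q12 = 1.
Unit clause (~q22) forces q22 = 0.
Unit clause (q21) forces q21 = 1.
Unit clause (~q31) forces q31 = 0.
Unit clause (q32) forces q32 = 1.
That conflicts with the unit clause (~q32).
Both values of q11 lead to a conflict.
No assignment satisfies every clause.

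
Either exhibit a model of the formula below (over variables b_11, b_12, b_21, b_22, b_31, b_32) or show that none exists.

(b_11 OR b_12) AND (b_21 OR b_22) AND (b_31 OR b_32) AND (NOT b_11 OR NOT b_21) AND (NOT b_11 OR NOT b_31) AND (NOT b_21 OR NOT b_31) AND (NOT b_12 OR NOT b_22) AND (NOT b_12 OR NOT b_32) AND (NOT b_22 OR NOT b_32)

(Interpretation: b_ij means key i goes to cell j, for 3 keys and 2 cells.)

Suppose b_11 = true.
Unit clause (NOT b_21) forces b_21 = false.
Unit clause (b_22) forces b_22 = true.
Unit clause (NOT b_31) forces b_31 = false.
Unit clause (b_32) forces b_32 = true.
But (NOT b_32) is also a unit clause — contradiction.
Backtrack on b_11: now try b_11 = false.
Unit clause (b_12) forces b_12 = true.
Unit clause (NOT b_22) forces b_22 = false.
Unit clause (b_21) forces b_21 = true.
Unit clause (NOT b_31) forces b_31 = false.
Unit clause (b_32) forces b_32 = true.
But (NOT b_32) is also a unit clause — contradiction.
Both values of b_11 lead to a conflict.

UNSATISFIABLE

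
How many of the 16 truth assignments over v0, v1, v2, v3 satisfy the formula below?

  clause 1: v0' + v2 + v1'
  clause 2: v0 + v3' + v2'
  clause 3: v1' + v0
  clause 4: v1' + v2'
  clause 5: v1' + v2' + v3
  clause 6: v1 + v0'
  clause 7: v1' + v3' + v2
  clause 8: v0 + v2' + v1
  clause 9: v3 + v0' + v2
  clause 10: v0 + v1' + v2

There are 2^4 = 16 truth assignments over (v0, v1, v2, v3).
Check each against the 10 clauses (columns in the order v0, v1, v2, v3):
  F F F F  ✓ satisfies all
  F F F T  ✓ satisfies all
  F F T F  ✗ fails (v0 + v2' + v1)
  F F T T  ✗ fails (v0 + v3' + v2')
  F T F F  ✗ fails (v1' + v0)
  F T F T  ✗ fails (v1' + v0)
  F T T F  ✗ fails (v1' + v0)
  F T T T  ✗ fails (v0 + v3' + v2')
  T F F F  ✗ fails (v1 + v0')
  T F F T  ✗ fails (v1 + v0')
  T F T F  ✗ fails (v1 + v0')
  T F T T  ✗ fails (v1 + v0')
  T T F F  ✗ fails (v0' + v2 + v1')
  T T F T  ✗ fails (v0' + v2 + v1')
  T T T F  ✗ fails (v1' + v2')
  T T T T  ✗ fails (v1' + v2')
2 of the 16 rows are models.

2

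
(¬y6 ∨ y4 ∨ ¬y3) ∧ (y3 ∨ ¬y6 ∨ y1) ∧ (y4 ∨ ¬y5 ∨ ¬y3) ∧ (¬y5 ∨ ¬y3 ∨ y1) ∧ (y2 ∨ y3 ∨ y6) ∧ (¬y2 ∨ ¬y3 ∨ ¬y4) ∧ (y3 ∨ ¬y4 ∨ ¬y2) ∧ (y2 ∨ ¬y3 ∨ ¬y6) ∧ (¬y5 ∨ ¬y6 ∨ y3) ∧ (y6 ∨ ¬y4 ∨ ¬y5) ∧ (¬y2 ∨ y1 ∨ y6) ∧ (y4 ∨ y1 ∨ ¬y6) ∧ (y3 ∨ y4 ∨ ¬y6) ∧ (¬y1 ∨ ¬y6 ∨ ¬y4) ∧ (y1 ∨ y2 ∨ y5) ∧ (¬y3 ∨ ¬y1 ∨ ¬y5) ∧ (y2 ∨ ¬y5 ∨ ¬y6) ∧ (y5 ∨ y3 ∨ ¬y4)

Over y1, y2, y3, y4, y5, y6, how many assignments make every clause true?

There are 2^6 = 64 truth assignments over (y1, y2, y3, y4, y5, y6).
Split on y5. With y5 = True, the clauses containing y5 are satisfied and ¬y5 drops from the rest; 1 of the 2^5 = 32 assignments to the other variables satisfy what remains.
With y5 = False, by the same count on the reduced clause set, 4 assignments work.
(One model: y1=T, y2=F, y3=T, y4=F, y5=F, y6=F.)
Total: 1 + 4 = 5.

5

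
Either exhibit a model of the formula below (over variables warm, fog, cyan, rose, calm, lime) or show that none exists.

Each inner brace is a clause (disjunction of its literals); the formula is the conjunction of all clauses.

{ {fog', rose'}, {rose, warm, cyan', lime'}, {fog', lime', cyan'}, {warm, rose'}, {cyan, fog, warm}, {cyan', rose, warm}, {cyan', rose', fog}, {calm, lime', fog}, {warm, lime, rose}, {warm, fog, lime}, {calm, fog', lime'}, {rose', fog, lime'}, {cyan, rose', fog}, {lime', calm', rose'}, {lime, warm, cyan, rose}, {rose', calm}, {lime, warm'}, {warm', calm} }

warm=0, fog=1, cyan=0, rose=0, calm=1, lime=1

Branch on fog: set fog = 1.
(rose') alone gives rose = 0.
Branch on lime: set lime = 1.
(cyan') alone gives cyan = 0.
(calm) alone gives calm = 1.
No clause remains; warm is free.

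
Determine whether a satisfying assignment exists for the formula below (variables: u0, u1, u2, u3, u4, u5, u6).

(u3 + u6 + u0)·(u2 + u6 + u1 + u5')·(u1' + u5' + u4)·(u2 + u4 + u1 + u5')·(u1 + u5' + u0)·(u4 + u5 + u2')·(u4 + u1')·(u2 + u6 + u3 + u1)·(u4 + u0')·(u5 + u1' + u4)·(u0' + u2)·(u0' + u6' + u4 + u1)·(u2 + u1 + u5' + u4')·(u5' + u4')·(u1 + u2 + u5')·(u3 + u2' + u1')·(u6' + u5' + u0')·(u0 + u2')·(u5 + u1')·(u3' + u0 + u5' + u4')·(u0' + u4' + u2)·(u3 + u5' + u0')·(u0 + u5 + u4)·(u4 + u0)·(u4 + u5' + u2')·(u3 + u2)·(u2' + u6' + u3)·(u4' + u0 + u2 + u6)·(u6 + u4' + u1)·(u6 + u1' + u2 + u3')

Case u4 = 1:
From the singleton clause (u5'), u5 = 0.
From the singleton clause (u1'), u1 = 0.
From the singleton clause (u6), u6 = 1.
Case u0 = 0:
From the singleton clause (u2'), u2 = 0.
From the singleton clause (u3), u3 = 1.
This assignment satisfies each clause.
A satisfying assignment: u0=0; u1=0; u2=0; u3=1; u4=1; u5=0; u6=1.

Satisfiable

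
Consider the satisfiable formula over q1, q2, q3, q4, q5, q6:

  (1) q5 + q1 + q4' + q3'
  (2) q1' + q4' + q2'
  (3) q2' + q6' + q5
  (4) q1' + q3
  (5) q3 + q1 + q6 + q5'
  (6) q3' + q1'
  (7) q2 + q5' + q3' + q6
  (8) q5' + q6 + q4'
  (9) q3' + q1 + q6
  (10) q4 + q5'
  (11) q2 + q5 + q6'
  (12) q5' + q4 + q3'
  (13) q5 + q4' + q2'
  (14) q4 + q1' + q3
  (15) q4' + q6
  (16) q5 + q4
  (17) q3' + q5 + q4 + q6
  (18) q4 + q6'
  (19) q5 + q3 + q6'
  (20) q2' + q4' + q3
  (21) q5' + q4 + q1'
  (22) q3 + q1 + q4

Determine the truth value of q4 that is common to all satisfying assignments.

True

Suppose q4 = 0.
From the singleton clause (q5'), q5 = 0.
Now (q5) is unsatisfied and unit — conflict.
So every satisfying assignment has q4 = True.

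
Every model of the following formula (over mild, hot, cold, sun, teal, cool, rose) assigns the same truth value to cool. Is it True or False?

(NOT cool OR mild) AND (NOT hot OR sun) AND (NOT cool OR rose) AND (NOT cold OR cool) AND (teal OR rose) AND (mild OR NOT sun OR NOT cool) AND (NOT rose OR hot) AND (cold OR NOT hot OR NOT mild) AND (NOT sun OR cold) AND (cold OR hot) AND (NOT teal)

True

Suppose cool = false.
From the singleton clause (NOT cold), cold = false.
From the singleton clause (NOT sun), sun = false.
From the singleton clause (NOT hot), hot = false.
But (hot) is also a unit clause — contradiction.
So every satisfying assignment has cool = True.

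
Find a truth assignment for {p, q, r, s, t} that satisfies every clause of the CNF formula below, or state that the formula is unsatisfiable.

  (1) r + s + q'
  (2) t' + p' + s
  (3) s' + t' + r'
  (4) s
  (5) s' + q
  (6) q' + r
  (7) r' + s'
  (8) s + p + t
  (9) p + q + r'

UNSATISFIABLE

(s) alone gives s = 1.
(q) alone gives q = 1.
(r) alone gives r = 1.
That conflicts with the unit clause (r').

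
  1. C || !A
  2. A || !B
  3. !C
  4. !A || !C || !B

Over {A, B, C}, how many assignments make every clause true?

There are 2^3 = 8 truth assignments over (A, B, C).
Split on C. With C = true, the clauses containing C are satisfied and !C drops from the rest; 0 of the 2^2 = 4 assignments to the other variables satisfy what remains.
With C = false, by the same count on the reduced clause set, 1 assignment works.
(One model: A=F, B=F, C=F.)
Total: 0 + 1 = 1.

1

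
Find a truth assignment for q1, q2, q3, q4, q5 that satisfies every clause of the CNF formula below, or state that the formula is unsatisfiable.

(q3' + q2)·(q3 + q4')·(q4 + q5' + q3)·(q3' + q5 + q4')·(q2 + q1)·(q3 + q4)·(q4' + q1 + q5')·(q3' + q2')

UNSATISFIABLE

Case q3 = 0:
Unit clause (q4') forces q4 = 0.
But (q4) is also a unit clause — contradiction.
Undo q3 and try q3 = 1.
Unit clause (q2) forces q2 = 1.
But (q2') is also a unit clause — contradiction.
Both values of q3 lead to a conflict.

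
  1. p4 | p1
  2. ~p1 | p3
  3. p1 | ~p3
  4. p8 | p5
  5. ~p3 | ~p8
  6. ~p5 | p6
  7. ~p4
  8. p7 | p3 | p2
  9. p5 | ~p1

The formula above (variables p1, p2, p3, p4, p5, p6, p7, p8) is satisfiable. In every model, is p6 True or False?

True

Suppose p6 = 0.
Unit clause (~p5) forces p5 = 0.
Unit clause (p8) forces p8 = 1.
Unit clause (~p3) forces p3 = 0.
Unit clause (~p1) forces p1 = 0.
Unit clause (p4) forces p4 = 1.
That conflicts with the unit clause (~p4).
So every satisfying assignment has p6 = True.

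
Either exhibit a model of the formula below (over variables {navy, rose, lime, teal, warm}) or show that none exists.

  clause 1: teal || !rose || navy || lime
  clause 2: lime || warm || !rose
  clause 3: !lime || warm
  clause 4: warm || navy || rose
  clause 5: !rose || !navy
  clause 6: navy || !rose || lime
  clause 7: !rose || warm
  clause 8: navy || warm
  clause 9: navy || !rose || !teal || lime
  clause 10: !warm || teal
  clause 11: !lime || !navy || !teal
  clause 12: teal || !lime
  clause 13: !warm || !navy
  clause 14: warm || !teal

navy=false; rose=false; lime=false; teal=true; warm=true

Branch on lime: set lime = false.
Branch on warm: set warm = true.
Unit clause (teal) forces teal = true.
Unit clause (!navy) forces navy = false.
Unit clause (!rose) forces rose = false.
Every clause now holds.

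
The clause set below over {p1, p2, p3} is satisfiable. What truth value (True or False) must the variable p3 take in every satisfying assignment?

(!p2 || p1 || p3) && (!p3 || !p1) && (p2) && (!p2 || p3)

Suppose p3 = false.
(p2) alone gives p2 = true.
Now (!p2) is unsatisfied and unit — conflict.
So every satisfying assignment has p3 = True.

True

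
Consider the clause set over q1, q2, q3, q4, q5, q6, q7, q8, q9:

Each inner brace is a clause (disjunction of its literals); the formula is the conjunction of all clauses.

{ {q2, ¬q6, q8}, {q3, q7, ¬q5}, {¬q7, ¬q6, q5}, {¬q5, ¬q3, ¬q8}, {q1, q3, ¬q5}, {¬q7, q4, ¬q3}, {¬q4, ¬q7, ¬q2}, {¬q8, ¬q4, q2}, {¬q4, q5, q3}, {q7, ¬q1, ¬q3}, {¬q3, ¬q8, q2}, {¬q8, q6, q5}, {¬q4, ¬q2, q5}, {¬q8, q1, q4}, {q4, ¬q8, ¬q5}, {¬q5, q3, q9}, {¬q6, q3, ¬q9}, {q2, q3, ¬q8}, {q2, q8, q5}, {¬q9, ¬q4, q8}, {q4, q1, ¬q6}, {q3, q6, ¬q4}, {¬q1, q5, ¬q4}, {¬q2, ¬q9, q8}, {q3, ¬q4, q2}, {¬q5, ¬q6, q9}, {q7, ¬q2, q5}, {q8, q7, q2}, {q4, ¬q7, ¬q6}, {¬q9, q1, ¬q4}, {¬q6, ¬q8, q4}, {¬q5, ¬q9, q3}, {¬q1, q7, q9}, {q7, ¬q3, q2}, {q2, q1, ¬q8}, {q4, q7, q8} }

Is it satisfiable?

Yes, satisfiable

Branch on q2: set q2 = True.
Branch on q4: set q4 = True.
The clause (¬q7) is unit, so q7 = False.
The clause (q5) is unit, so q5 = True.
The clause (q3) is unit, so q3 = True.
The clause (¬q8) is unit, so q8 = False.
The clause (¬q1) is unit, so q1 = False.
The clause (¬q9) is unit, so q9 = False.
The clause (¬q6) is unit, so q6 = False.
Every clause now holds.
A satisfying assignment: q1=False; q2=True; q3=True; q4=True; q5=True; q6=False; q7=False; q8=False; q9=False.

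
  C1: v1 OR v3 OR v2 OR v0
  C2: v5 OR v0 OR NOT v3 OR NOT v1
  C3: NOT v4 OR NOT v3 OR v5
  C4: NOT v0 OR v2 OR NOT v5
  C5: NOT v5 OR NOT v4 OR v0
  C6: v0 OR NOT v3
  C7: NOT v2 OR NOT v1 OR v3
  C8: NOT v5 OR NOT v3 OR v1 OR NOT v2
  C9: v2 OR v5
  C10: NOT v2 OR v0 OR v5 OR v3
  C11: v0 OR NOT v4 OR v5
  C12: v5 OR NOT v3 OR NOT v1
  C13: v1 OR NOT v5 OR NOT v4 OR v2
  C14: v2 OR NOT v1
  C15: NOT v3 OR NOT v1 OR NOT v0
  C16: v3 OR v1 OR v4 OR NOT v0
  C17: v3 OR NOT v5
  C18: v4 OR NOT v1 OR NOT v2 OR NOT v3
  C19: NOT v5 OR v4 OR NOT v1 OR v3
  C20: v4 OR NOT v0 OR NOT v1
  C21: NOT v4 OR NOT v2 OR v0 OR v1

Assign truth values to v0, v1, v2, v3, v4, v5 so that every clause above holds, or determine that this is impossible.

v0 ↦ true,  v1 ↦ false,  v2 ↦ true,  v3 ↦ false,  v4 ↦ true,  v5 ↦ false

Try v0 = true.
Try v2 = true.
Try v1 = false.
Try v5 = false.
Try v4 = true.
From the singleton clause (NOT v3), v3 = false.
All clauses are satisfied.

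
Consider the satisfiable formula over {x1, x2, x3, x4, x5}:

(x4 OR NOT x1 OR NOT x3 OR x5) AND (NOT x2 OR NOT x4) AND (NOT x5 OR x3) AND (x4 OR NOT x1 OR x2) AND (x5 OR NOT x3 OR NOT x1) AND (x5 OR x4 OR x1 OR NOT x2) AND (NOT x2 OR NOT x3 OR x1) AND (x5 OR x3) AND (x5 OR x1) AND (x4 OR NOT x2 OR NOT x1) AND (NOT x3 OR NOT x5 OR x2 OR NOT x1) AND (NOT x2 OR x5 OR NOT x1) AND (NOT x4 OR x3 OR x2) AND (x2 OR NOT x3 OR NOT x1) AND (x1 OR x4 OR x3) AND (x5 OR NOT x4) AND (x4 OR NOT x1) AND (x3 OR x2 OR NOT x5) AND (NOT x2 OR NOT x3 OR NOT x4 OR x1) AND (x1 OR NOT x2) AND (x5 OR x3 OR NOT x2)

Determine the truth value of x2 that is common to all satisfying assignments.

False

Suppose x2 = true.
From the singleton clause (NOT x4), x4 = false.
From the singleton clause (NOT x1), x1 = false.
Now (x1) is unsatisfied and unit — conflict.
So every satisfying assignment has x2 = False.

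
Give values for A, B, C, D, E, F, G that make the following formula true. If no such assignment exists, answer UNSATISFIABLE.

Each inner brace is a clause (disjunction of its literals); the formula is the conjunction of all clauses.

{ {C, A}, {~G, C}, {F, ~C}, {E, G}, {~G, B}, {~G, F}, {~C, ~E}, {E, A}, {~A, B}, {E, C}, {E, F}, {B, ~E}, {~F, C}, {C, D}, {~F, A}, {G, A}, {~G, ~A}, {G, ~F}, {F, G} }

UNSATISFIABLE

Case C = 1:
(F) alone gives F = 1.
(~E) alone gives E = 0.
(G) alone gives G = 1.
(B) alone gives B = 1.
(A) alone gives A = 1.
That conflicts with the unit clause (~A).
So C must be the other value — set C = 0.
(A) alone gives A = 1.
(~G) alone gives G = 0.
(E) alone gives E = 1.
(B) alone gives B = 1.
(~F) alone gives F = 0.
That conflicts with the unit clause (F).
Neither C = 1 nor C = 0 works.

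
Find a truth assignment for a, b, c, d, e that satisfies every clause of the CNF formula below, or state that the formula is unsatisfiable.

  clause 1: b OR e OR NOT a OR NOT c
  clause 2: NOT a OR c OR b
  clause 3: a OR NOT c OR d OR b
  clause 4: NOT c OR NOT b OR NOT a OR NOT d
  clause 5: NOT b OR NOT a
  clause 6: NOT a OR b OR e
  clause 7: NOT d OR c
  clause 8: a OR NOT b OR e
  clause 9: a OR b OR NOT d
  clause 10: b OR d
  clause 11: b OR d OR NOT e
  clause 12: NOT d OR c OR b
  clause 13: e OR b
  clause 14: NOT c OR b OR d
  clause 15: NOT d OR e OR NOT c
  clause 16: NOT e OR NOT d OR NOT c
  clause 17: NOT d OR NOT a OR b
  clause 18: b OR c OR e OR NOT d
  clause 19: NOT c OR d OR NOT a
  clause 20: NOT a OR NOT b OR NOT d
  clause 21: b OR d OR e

Case b = true:
(NOT a) alone gives a = false.
(e) alone gives e = true.
Case d = false:
Every clause is now satisfied; c is unconstrained.

a=false; b=true; c=true; d=false; e=true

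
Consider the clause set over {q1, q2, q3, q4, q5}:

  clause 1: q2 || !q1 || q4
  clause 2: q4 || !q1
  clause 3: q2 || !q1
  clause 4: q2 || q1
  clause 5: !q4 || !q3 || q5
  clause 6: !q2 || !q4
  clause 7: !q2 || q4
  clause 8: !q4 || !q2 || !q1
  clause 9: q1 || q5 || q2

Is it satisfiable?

No, unsatisfiable

Branch on q4: set q4 = true.
From the singleton clause (!q2), q2 = false.
From the singleton clause (!q1), q1 = false.
Now (q1) is unsatisfied and unit — conflict.
That branch fails; take q4 = false instead.
From the singleton clause (!q1), q1 = false.
From the singleton clause (q2), q2 = true.
Now (!q2) is unsatisfied and unit — conflict.
Both values of q4 lead to a conflict.
No assignment satisfies every clause.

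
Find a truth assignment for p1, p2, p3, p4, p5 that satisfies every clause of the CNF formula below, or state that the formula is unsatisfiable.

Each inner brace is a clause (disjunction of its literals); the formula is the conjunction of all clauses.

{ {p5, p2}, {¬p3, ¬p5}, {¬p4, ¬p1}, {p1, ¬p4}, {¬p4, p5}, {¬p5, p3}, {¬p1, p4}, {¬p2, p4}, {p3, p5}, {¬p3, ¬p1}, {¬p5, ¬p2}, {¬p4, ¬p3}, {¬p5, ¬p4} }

Suppose p5 = True.
From the singleton clause (¬p3), p3 = False.
That conflicts with the unit clause (p3).
So p5 must be the other value — set p5 = False.
From the singleton clause (p2), p2 = True.
From the singleton clause (¬p4), p4 = False.
That conflicts with the unit clause (p4).
Both values of p5 lead to a conflict.

UNSATISFIABLE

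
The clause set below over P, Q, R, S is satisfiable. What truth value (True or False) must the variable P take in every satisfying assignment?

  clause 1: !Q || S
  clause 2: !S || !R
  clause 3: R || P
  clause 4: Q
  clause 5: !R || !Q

True

Suppose P = false.
Unit clause (R) forces R = true.
Unit clause (!S) forces S = false.
Unit clause (!Q) forces Q = false.
Now (Q) is unsatisfied and unit — conflict.
So every satisfying assignment has P = True.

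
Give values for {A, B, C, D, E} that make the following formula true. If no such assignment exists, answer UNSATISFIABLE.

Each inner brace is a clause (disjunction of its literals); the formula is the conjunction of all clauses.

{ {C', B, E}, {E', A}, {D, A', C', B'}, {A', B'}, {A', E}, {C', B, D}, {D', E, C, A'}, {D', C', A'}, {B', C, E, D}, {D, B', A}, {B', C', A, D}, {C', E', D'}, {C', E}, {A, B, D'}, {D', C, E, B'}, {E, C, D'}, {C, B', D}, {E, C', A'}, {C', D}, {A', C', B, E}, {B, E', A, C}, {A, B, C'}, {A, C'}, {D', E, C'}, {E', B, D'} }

Branch on E: set E = 1.
From the singleton clause (A), A = 1.
From the singleton clause (B'), B = 0.
From the singleton clause (D'), D = 0.
From the singleton clause (C'), C = 0.
All clauses are satisfied.

A=1, B=0, C=0, D=0, E=1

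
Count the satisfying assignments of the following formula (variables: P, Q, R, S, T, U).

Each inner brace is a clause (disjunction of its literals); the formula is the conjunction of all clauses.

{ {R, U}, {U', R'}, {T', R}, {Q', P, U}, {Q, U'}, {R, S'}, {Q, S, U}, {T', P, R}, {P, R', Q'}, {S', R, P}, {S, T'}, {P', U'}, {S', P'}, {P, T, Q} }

3

There are 2^6 = 64 truth assignments over (P, Q, R, S, T, U).
Split on S. With S = 1, the clauses containing S are satisfied and S' drops from the rest; 1 of the 2^5 = 32 assignments to the other variables satisfy what remains.
With S = 0, by the same count on the reduced clause set, 2 assignments work.
Total: 1 + 2 = 3.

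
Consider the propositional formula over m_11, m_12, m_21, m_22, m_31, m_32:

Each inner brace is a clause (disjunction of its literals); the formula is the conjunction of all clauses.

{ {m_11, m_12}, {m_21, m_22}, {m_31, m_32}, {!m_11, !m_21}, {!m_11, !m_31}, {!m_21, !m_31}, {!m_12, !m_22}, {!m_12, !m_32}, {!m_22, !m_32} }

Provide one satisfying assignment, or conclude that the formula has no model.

Case m_11 = true:
From the singleton clause (!m_21), m_21 = false.
From the singleton clause (m_22), m_22 = true.
From the singleton clause (!m_31), m_31 = false.
From the singleton clause (m_32), m_32 = true.
But (!m_32) is also a unit clause — contradiction.
That branch fails; take m_11 = false instead.
From the singleton clause (m_12), m_12 = true.
From the singleton clause (!m_22), m_22 = false.
From the singleton clause (m_21), m_21 = true.
From the singleton clause (!m_31), m_31 = false.
From the singleton clause (m_32), m_32 = true.
But (!m_32) is also a unit clause — contradiction.
Either choice for m_11 ends in contradiction.

UNSATISFIABLE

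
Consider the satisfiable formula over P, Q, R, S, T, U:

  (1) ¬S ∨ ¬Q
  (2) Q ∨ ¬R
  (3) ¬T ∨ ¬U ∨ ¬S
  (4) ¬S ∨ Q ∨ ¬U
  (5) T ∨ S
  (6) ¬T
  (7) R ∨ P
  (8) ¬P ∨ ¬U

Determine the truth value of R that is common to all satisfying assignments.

Suppose R = True.
(Q) alone gives Q = True.
(¬S) alone gives S = False.
(T) alone gives T = True.
Now (¬T) is unsatisfied and unit — conflict.
So every satisfying assignment has R = False.

False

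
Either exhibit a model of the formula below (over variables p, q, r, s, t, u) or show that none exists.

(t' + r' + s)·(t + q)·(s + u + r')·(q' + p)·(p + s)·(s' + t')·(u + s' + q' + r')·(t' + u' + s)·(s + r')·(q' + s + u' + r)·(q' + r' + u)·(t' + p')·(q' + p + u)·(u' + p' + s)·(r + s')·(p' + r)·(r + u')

Case t = 0:
The clause (q) is unit, so q = 1.
The clause (p) is unit, so p = 1.
The clause (r) is unit, so r = 1.
The clause (s) is unit, so s = 1.
The clause (u) is unit, so u = 1.
All clauses are satisfied.

p ↦ 1,  q ↦ 1,  r ↦ 1,  s ↦ 1,  t ↦ 0,  u ↦ 1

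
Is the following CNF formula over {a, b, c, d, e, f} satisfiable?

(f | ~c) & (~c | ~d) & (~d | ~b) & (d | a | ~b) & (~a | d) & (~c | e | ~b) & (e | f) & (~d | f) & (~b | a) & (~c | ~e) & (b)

(b) alone gives b = 1.
(~d) alone gives d = 0.
(a) alone gives a = 1.
That conflicts with the unit clause (~a).
No assignment satisfies every clause.

No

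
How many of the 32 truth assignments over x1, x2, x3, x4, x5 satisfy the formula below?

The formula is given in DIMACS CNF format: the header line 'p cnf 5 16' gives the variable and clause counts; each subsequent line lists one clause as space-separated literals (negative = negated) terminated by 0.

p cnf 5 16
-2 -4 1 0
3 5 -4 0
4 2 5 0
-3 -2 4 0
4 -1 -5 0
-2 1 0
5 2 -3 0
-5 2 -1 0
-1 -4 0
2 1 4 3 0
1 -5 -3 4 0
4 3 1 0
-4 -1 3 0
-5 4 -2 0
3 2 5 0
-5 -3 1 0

There are 2^5 = 32 truth assignments over (x1, x2, x3, x4, x5).
Split on x4. With x4 = True, the clauses containing x4 are satisfied and ¬x4 drops from the rest; 1 of the 2^4 = 16 assignments to the other variables satisfy what remains.
With x4 = False, by the same count on the reduced clause set, 1 assignment works.
Total: 1 + 1 = 2.

2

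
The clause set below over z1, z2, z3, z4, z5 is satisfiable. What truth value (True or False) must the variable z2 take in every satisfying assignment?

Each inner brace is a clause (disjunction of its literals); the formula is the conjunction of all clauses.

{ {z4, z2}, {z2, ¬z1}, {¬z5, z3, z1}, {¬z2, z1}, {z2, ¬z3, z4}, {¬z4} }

True

Suppose z2 = False.
The clause (z4) is unit, so z4 = True.
Now (¬z4) is unsatisfied and unit — conflict.
So every satisfying assignment has z2 = True.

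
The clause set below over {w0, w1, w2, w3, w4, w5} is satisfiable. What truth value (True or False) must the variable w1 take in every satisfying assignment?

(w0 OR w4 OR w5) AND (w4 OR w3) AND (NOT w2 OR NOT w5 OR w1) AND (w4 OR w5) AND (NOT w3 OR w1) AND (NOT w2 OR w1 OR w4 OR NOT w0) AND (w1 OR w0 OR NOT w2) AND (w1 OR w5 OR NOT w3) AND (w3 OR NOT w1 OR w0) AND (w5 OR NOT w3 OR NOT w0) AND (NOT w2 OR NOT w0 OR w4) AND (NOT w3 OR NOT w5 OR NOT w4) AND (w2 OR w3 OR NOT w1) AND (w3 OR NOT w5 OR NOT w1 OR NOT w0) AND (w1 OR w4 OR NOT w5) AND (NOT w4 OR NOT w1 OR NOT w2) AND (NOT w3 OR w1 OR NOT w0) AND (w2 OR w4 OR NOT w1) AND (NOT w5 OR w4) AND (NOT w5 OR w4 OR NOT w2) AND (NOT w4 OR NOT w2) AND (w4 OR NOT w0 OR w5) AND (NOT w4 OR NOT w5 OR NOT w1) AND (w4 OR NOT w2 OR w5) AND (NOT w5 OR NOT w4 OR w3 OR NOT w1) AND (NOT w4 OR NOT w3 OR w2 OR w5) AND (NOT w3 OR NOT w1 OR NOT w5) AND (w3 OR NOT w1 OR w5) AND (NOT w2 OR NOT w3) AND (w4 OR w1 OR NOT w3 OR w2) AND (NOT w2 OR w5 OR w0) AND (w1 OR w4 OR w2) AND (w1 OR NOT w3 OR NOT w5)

False

Suppose w1 = true.
Branch on w4: set w4 = true.
From the singleton clause (NOT w2), w2 = false.
From the singleton clause (w3), w3 = true.
From the singleton clause (NOT w5), w5 = false.
That conflicts with the unit clause (w5).
So w4 must be the other value — set w4 = false.
From the singleton clause (w3), w3 = true.
From the singleton clause (w5), w5 = true.
That conflicts with the unit clause (NOT w5).
Both values of w4 lead to a conflict.
So every satisfying assignment has w1 = False.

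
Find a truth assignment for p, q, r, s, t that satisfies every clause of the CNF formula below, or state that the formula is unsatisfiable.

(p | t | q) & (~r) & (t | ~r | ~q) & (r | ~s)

Unit clause (~r) forces r = 0.
Unit clause (~s) forces s = 0.
Try p = 0.
Try t = 1.
No clause remains; q is free.

p=0; q=0; r=0; s=0; t=1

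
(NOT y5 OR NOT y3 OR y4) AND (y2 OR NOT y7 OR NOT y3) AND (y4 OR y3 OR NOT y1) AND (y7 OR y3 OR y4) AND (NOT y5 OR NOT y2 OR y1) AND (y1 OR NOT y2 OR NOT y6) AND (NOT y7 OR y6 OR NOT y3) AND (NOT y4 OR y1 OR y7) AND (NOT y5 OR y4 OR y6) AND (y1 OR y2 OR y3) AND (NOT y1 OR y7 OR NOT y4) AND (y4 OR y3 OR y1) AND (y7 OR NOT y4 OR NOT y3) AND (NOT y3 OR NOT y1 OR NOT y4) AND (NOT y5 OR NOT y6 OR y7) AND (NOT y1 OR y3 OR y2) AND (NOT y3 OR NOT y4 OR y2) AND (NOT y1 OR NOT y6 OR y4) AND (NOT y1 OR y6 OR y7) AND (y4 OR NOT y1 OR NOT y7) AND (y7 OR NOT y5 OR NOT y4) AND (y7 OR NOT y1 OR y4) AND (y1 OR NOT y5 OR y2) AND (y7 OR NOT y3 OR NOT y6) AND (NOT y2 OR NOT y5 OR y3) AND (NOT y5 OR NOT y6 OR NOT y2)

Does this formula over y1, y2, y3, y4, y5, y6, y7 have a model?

Yes, satisfiable

Try y5 = false.
Try y2 = true.
Try y1 = false.
From the singleton clause (NOT y6), y6 = false.
Try y7 = true.
From the singleton clause (NOT y3), y3 = false.
From the singleton clause (y4), y4 = true.
This assignment satisfies each clause.
A satisfying assignment: y1 ↦ false; y2 ↦ true; y3 ↦ false; y4 ↦ true; y5 ↦ false; y6 ↦ false; y7 ↦ true.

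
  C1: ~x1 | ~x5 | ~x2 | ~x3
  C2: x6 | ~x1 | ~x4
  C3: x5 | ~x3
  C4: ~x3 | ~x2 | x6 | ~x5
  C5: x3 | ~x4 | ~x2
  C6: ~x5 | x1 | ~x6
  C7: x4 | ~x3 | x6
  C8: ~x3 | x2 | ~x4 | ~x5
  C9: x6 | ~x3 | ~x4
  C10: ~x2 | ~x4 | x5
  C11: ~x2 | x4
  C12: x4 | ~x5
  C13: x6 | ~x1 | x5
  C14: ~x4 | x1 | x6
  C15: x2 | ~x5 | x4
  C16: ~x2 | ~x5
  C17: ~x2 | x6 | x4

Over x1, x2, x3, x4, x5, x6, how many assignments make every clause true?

There are 2^6 = 64 truth assignments over (x1, x2, x3, x4, x5, x6).
Split on x3. With x3 = 1, the clauses containing x3 are satisfied and ~x3 drops from the rest; 0 of the 2^5 = 32 assignments to the other variables satisfy what remains.
With x3 = 0, by the same count on the reduced clause set, 6 assignments work.
(One model: x1=F, x2=F, x3=F, x4=F, x5=F, x6=F.)
Total: 0 + 6 = 6.

6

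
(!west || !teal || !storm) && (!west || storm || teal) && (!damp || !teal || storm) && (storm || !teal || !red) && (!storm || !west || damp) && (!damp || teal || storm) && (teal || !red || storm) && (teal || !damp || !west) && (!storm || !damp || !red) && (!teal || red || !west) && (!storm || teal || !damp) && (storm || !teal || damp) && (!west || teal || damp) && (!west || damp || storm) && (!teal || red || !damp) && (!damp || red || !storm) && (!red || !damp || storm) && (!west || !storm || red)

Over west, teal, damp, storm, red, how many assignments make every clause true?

5

There are 2^5 = 32 truth assignments over (west, teal, damp, storm, red).
Split on west. With west = true, the clauses containing west are satisfied and !west drops from the rest; 0 of the 2^4 = 16 assignments to the other variables satisfy what remains.
With west = false, by the same count on the reduced clause set, 5 assignments work.
(One model: west=F, teal=F, damp=F, storm=F, red=F.)
Total: 0 + 5 = 5.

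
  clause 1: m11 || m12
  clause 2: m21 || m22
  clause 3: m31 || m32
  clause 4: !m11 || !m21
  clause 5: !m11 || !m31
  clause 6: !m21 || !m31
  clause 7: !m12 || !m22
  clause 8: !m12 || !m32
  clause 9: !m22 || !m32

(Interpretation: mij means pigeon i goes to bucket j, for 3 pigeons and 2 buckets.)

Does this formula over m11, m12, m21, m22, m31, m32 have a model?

Case m11 = true:
The clause (!m21) is unit, so m21 = false.
The clause (m22) is unit, so m22 = true.
The clause (!m31) is unit, so m31 = false.
The clause (m32) is unit, so m32 = true.
Now (!m32) is unsatisfied and unit — conflict.
That branch fails; take m11 = false instead.
The clause (m12) is unit, so m12 = true.
The clause (!m22) is unit, so m22 = false.
The clause (m21) is unit, so m21 = true.
The clause (!m31) is unit, so m31 = false.
The clause (m32) is unit, so m32 = true.
Now (!m32) is unsatisfied and unit — conflict.
Neither m11 = true nor m11 = false works.
No assignment satisfies every clause.

No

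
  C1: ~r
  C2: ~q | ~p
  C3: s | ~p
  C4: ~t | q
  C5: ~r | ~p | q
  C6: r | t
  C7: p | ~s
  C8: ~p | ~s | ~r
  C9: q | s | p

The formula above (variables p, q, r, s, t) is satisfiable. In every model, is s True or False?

False

Suppose s = 1.
(~r) alone gives r = 0.
(t) alone gives t = 1.
(q) alone gives q = 1.
(~p) alone gives p = 0.
But (p) is also a unit clause — contradiction.
So every satisfying assignment has s = False.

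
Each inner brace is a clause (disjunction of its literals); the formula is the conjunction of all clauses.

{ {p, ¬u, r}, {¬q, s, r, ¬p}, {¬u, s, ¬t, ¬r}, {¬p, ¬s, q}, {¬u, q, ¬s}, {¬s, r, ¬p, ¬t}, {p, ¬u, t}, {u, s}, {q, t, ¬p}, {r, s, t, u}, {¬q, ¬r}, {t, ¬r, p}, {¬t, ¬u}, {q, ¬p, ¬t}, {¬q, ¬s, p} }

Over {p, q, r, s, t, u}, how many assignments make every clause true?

There are 2^6 = 64 truth assignments over (p, q, r, s, t, u).
Split on r. With r = True, the clauses containing r are satisfied and ¬r drops from the rest; 1 of the 2^5 = 32 assignments to the other variables satisfy what remains.
With r = False, by the same count on the reduced clause set, 4 assignments work.
(One model: p=F, q=F, r=F, s=T, t=F, u=F.)
Total: 1 + 4 = 5.

5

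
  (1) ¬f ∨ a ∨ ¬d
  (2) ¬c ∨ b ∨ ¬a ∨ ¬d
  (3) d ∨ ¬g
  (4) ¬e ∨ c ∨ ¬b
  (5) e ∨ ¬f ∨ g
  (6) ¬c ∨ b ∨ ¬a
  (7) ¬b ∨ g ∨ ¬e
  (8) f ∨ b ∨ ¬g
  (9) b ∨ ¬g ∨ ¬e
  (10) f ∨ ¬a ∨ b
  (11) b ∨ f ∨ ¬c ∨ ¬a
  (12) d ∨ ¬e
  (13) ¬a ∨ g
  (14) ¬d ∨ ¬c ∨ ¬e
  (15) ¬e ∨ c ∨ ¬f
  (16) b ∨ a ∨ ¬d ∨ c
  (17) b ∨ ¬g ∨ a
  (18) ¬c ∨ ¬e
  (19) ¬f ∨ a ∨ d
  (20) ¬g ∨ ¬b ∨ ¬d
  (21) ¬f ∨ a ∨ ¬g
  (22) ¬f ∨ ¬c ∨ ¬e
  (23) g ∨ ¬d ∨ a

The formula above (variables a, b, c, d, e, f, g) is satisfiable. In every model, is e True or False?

Suppose e = True.
(d) alone gives d = True.
(¬c) alone gives c = False.
(¬b) alone gives b = False.
(¬g) alone gives g = False.
(¬a) alone gives a = False.
That conflicts with the unit clause (a).
So every satisfying assignment has e = False.

False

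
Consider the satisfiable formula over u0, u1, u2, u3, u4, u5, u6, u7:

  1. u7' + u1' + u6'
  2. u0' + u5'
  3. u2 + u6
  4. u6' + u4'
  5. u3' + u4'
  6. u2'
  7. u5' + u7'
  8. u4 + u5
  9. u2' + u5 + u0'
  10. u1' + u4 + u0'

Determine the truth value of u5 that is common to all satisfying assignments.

True

Suppose u5 = 0.
(u2') alone gives u2 = 0.
(u6) alone gives u6 = 1.
(u4') alone gives u4 = 0.
Now (u4) is unsatisfied and unit — conflict.
So every satisfying assignment has u5 = True.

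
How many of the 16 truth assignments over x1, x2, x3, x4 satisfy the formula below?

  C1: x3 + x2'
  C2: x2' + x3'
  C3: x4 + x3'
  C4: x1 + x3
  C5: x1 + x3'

There are 2^4 = 16 truth assignments over (x1, x2, x3, x4).
Split on x3. With x3 = 1, the clauses containing x3 are satisfied and x3' drops from the rest; 1 of the 2^3 = 8 assignments to the other variables satisfy what remains.
With x3 = 0, by the same count on the reduced clause set, 2 assignments work.
Total: 1 + 2 = 3.

3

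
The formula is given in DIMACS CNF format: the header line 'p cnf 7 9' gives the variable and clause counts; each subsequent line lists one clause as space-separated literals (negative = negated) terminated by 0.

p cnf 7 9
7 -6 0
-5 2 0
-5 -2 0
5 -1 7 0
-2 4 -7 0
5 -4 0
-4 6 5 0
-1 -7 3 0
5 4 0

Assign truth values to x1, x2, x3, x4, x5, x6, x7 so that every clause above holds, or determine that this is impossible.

UNSATISFIABLE

Case x7 = True:
Case x5 = False:
(¬x4) alone gives x4 = False.
But (x4) is also a unit clause — contradiction.
Backtrack on x5: now try x5 = True.
(x2) alone gives x2 = True.
But (¬x2) is also a unit clause — contradiction.
Neither x5 = True nor x5 = False works.
Backtrack on x7: now try x7 = False.
(¬x6) alone gives x6 = False.
Case x5 = False:
(¬x1) alone gives x1 = False.
(¬x4) alone gives x4 = False.
But (x4) is also a unit clause — contradiction.
Backtrack on x5: now try x5 = True.
(x2) alone gives x2 = True.
But (¬x2) is also a unit clause — contradiction.
Neither x5 = True nor x5 = False works.
Neither x7 = True nor x7 = False works.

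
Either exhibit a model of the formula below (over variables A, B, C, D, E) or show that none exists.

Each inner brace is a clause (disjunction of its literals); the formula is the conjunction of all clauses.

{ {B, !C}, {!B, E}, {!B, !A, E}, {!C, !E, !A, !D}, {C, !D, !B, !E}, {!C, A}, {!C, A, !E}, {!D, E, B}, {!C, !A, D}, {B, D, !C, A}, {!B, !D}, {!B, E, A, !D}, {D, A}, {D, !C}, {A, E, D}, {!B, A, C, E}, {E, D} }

A=false, B=false, C=false, D=true, E=true

Branch on B: set B = false.
From the singleton clause (!C), C = false.
Branch on D: set D = true.
From the singleton clause (E), E = true.
Every clause is now satisfied; A is unconstrained.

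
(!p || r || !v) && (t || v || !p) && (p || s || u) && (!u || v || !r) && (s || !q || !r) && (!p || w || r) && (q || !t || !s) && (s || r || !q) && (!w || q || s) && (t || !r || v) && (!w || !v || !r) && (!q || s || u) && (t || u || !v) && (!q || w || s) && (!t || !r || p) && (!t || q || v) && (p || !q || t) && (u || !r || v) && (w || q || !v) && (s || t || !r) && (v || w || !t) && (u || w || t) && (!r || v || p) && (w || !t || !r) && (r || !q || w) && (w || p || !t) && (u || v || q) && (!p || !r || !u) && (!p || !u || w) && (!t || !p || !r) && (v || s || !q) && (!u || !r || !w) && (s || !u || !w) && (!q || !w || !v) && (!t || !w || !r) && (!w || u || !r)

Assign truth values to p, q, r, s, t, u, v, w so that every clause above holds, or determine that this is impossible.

p=false; q=false; r=false; s=true; t=false; u=true; v=false; w=false

Branch on p: set p = false.
Branch on s: set s = true.
Branch on q: set q = false.
The clause (!t) is unit, so t = false.
Branch on r: set r = false.
Branch on u: set u = true.
Branch on w: set w = false.
The clause (!v) is unit, so v = false.
Every clause now holds.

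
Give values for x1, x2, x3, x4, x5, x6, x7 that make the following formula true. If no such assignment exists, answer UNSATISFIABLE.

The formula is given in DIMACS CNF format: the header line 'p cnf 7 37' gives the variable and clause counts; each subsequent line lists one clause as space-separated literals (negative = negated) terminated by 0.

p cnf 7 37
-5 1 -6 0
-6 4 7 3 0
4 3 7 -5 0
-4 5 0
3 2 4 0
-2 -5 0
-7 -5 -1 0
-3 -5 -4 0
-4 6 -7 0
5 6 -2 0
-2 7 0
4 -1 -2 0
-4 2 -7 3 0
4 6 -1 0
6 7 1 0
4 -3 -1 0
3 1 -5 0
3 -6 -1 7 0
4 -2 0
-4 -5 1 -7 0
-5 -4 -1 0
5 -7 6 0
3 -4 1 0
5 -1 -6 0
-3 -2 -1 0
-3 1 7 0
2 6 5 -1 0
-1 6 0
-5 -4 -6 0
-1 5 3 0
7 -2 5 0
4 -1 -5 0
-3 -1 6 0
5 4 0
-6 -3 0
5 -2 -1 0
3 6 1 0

x1 ↦ False, x2 ↦ False, x3 ↦ True, x4 ↦ False, x5 ↦ True, x6 ↦ False, x7 ↦ True

Branch on x4: set x4 = False.
(¬x2) alone gives x2 = False.
(x3) alone gives x3 = True.
(¬x1) alone gives x1 = False.
(x7) alone gives x7 = True.
(x5) alone gives x5 = True.
(¬x6) alone gives x6 = False.
All clauses are satisfied.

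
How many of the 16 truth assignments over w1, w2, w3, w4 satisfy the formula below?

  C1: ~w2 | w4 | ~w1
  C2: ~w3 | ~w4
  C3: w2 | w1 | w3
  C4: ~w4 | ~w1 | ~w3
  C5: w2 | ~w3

There are 2^4 = 16 truth assignments over (w1, w2, w3, w4).
Check each against the 5 clauses (columns in the order w1, w2, w3, w4):
  F F F F  ✗ fails (w2 | w1 | w3)
  F F F T  ✗ fails (w2 | w1 | w3)
  F F T F  ✗ fails (w2 | ~w3)
  F F T T  ✗ fails (~w3 | ~w4)
  F T F F  ✓ satisfies all
  F T F T  ✓ satisfies all
  F T T F  ✓ satisfies all
  F T T T  ✗ fails (~w3 | ~w4)
  T F F F  ✓ satisfies all
  T F F T  ✓ satisfies all
  T F T F  ✗ fails (w2 | ~w3)
  T F T T  ✗ fails (~w3 | ~w4)
  T T F F  ✗ fails (~w2 | w4 | ~w1)
  T T F T  ✓ satisfies all
  T T T F  ✗ fails (~w2 | w4 | ~w1)
  T T T T  ✗ fails (~w3 | ~w4)
6 of the 16 rows are models.

6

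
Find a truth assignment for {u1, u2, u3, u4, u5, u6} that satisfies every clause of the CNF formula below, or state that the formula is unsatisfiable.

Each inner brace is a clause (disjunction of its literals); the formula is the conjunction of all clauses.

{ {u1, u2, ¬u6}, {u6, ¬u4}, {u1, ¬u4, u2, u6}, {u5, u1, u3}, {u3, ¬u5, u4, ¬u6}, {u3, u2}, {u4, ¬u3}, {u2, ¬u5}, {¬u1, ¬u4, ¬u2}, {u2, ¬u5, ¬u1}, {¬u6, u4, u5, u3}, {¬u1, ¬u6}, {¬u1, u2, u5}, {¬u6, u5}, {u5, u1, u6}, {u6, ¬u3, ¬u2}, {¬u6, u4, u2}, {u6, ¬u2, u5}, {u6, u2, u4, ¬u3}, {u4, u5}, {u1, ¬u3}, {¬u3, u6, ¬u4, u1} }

u1=True,  u2=True,  u3=False,  u4=False,  u5=True,  u6=False

Suppose u6 = False.
Unit clause (¬u4) forces u4 = False.
Unit clause (¬u3) forces u3 = False.
Unit clause (u2) forces u2 = True.
Unit clause (u5) forces u5 = True.
All clauses hold; u1 can take either value.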